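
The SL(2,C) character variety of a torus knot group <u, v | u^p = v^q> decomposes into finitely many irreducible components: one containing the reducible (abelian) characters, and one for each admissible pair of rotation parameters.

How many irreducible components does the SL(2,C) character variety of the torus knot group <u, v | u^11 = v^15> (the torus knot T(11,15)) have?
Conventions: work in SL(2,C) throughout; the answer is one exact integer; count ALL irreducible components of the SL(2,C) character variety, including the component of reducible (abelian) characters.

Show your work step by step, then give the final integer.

71

In the torus knot group T(11,15), u^11 = v^15 is central, so an irreducible representation sends it to +I or -I (Schur).
So on each irreducible component the traces are pinned: tr(u) = 2*cos(pi*alpha/11) with 1 <= alpha <= 10, tr(v) = 2*cos(pi*beta/15) with 1 <= beta <= 14.
The two central values (-1)^alpha I and (-1)^beta I must be the same matrix, so alpha and beta share a parity.
count pairs: odd alpha (5 choices) x odd beta (7), plus even alpha (5) x even beta (7): 5*7 + 5*7 = 70.
Total: 70 irreducible-character components + 1 reducible (abelian) component = 71.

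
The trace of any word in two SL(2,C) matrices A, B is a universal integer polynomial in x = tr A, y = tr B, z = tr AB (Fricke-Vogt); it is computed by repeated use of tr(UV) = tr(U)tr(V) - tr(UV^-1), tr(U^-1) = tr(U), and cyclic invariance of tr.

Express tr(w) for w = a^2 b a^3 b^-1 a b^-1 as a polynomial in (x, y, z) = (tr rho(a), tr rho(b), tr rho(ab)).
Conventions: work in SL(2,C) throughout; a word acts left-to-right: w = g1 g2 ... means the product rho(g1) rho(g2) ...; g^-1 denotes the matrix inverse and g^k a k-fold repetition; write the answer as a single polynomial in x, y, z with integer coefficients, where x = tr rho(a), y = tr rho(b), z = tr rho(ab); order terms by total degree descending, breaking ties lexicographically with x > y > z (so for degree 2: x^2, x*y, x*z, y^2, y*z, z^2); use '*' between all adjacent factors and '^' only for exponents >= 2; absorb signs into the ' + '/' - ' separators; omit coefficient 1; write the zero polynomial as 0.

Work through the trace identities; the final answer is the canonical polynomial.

x^5*y^2*z - x^4*y^3 - 2*x^4*y*z^2 + x^3*z^3 + x^2*y^3 + 2*x^2*y*z^2 - x^3*z - x*y^2*z - x*z^3 + 2*x^2*y + x*z - y

tr(a b a) = tr(a) * tr(b a) - tr(b) = x*z - y
tr(a^2 b a) = tr(a) * tr(a b a) - tr(a b) = x^2*z - x*y - z
tr(b a^4) = tr(a) * tr(a^2 b a) - tr(a^2 b) = x^3*z - x^2*y - 2*x*z + y
tr(a^3 b a^2) = tr(a) * tr(b a^4) - tr(b a^3) = x^4*z - x^3*y - 3*x^2*z + 2*x*y + z
tr(a^2 b a^4) = tr(a) * tr(a^3 b a^2) - tr(a^3 b a) = x^5*z - x^4*y - 4*x^3*z + 3*x^2*y + 3*x*z - y
tr(b a b a) = tr(b a) * tr(b a) - tr(1)   [split at repeated b] = z^2 - 2
tr(b a b) = tr(b) * tr(a b) - tr(a) = y*z - x
tr(b a^2 b a) = tr(a) * tr(b a b a) - tr(b a b) = x*z^2 - y*z - x
tr(a^2) = tr(a) * tr(a) - tr(1) = x^2 - 2
tr(b a^2 b) = tr(b) * tr(a^2 b) - tr(a^2) = x*y*z - x^2 - y^2 + 2
tr(b a^2 b a^2) = tr(a) * tr(b a^2 b a) - tr(b a^2 b) = x^2*z^2 - 2*x*y*z + y^2 - 2
tr(a b a^2 b a^2) = tr(a) * tr(b a^2 b a^2) - tr(b a^2 b a) = x^3*z^2 - 2*x^2*y*z + x*y^2 - x*z^2 + y*z - x
tr(a^2 b a^4 b) = tr(a) * tr(a b a^2 b a^2) - tr(a b a^2 b a) = x^4*z^2 - 2*x^3*y*z + x^2*y^2 - 2*x^2*z^2 + 3*x*y*z - x^2 - y^2 + 2
tr(a b^-1 a^2 b a^3) = tr(a^2 b a^4) * tr(b) - tr(a^2 b a^4 b) = x^5*y*z - x^4*y^2 - x^4*z^2 - 2*x^3*y*z + 2*x^2*y^2 + 2*x^2*z^2 + x^2 - 2
tr(b a^3 b a) = tr(a) * tr(b a b a^2) - tr(b a b a) = x^2*z^2 - x*y*z - x^2 - z^2 + 2
tr(a^2 b a^3 b a) = tr(a) * tr(b a^3 b a^2) - tr(b a^3 b a) = x^4*z^2 - 2*x^3*y*z + x^2*y^2 - 2*x^2*z^2 + 2*x*y*z + z^2 - 2
tr(b a b a b a) = tr(b a b a) * tr(b a) - tr(a b)   [split at repeated b] = z^3 - 3*z
tr(b a b a b) = tr(b) * tr(a b a b) - tr(a b a) = y*z^2 - x*z - y
tr(b a b a b a^2) = tr(a) * tr(b a b a b a) - tr(b a b a b) = x*z^3 - y*z^2 - 2*x*z + y
tr(b a^3 b a b a) = tr(a) * tr(b a b a b a^2) - tr(b a b a b a) = x^2*z^3 - x*y*z^2 - 2*x^2*z - z^3 + x*y + 3*z
tr(b a b^2) = tr(b) * tr(b a b) - tr(b a) = y^2*z - x*y - z
tr(a b a b^2 a) = tr(a) * tr(b a b^2 a) - tr(b a b^2) = x*y*z^2 - x^2*z - y^2*z + z
tr(b a^3 b a b) = tr(a) * tr(a b a b^2 a) - tr(a b a b^2) = x^2*y*z^2 - x^3*z - x*y^2*z - y*z^2 + 2*x*z + y
tr(a^2 b a^3 b a b) = tr(a) * tr(b a^3 b a b a) - tr(b a^3 b a b) = x^3*z^3 - 2*x^2*y*z^2 - x^3*z + x*y^2*z - x*z^3 + x^2*y + y*z^2 + x*z - y
tr(a b^-1 a^2 b a^3 b) = tr(a^2 b a^3 b a) * tr(b) - tr(a^2 b a^3 b a b) = x^4*y*z^2 - 2*x^3*y^2*z - x^3*z^3 + x^2*y^3 + x^3*z + x*y^2*z + x*z^3 - x^2*y - x*z - y
tr(a^2 b a^3 b^-1 a b^-1) = tr(a b^-1 a^2 b a^3) * tr(b) - tr(a b^-1 a^2 b a^3 b) = x^5*y^2*z - x^4*y^3 - 2*x^4*y*z^2 + x^3*z^3 + x^2*y^3 + 2*x^2*y*z^2 - x^3*z - x*y^2*z - x*z^3 + 2*x^2*y + x*z - y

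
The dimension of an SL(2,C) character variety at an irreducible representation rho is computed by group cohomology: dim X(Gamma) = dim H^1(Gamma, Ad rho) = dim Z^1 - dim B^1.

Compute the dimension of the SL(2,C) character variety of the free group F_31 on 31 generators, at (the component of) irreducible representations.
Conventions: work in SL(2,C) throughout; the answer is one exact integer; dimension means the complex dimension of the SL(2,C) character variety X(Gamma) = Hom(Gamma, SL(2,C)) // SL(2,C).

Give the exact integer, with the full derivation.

The free group F_31: 31 generators, no relators.
Z^1(Gamma, Ad rho) = (sl_2)^31: a cocycle is a free choice of one sl_2 vector per generator, so dim Z^1 = 3*31 = 93.
At an irreducible rho the centralizer of the image in sl_2 is 0, so the coboundary map sl_2 -> Z^1 is injective: dim B^1 = 3.
dim X = dim H^1 = dim Z^1 - dim B^1 = 93 - 3 = 90.

90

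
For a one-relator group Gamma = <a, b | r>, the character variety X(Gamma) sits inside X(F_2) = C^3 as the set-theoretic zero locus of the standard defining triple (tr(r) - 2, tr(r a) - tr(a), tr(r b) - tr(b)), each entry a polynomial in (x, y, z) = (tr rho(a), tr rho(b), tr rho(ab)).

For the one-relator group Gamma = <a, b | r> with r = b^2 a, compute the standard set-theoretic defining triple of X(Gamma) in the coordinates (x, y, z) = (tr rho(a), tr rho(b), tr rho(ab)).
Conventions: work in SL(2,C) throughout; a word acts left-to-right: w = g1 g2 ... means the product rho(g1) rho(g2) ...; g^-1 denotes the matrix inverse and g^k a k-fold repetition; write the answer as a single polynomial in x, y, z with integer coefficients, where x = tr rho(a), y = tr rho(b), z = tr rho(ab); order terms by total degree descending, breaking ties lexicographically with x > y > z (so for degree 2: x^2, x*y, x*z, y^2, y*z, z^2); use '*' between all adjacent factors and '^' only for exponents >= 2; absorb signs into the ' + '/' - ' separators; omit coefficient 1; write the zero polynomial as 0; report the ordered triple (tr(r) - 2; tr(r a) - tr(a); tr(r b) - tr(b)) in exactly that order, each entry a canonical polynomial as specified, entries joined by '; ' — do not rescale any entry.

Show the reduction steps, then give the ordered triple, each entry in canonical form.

y*z - x - 2; x*y*z - x^2 - y^2 - x + 2; y^2*z - x*y - y - z

trace(b^2 a) = trace(b) * trace(a b) - trace(a)  (reduce the b square) = y*z - x
trace(b^2) = trace(b) * trace(b) - trace(1)  (reduce the b square) = y^2 - 2
trace(b^2 a^2) = trace(a) * trace(b^2 a) - trace(b^2)  (reduce the a square) = x*y*z - x^2 - y^2 + 2
trace(b^2 a b) = trace(b) * trace(a b^2) - trace(a b)   [square of b] = y^2*z - x*y - z
assemble the triple (trace(r) - 2; trace(r a) - x; trace(r b) - y)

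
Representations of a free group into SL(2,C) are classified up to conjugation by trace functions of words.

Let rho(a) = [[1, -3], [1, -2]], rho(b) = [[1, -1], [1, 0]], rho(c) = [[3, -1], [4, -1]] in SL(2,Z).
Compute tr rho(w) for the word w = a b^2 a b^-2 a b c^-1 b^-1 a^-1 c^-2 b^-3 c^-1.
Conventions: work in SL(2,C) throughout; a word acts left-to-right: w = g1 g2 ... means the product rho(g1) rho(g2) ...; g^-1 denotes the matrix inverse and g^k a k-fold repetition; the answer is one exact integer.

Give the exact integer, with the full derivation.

rho(a) = [[1, -3], [1, -2]]
... * rho(b) = [[1, -1], [1, 0]]  ->  [[-2, -1], [-1, -1]]
... * rho(b) = [[1, -1], [1, 0]]  ->  [[-3, 2], [-2, 1]]
... * rho(a) = [[1, -3], [1, -2]]  ->  [[-1, 5], [-1, 4]]
... * rho(b^-1) = [[0, 1], [-1, 1]]  ->  [[-5, 4], [-4, 3]]
... * rho(b^-1) = [[0, 1], [-1, 1]]  ->  [[-4, -1], [-3, -1]]
... * rho(a) = [[1, -3], [1, -2]]  ->  [[-5, 14], [-4, 11]]
... * rho(b) = [[1, -1], [1, 0]]  ->  [[9, 5], [7, 4]]
... * rho(c^-1) = [[-1, 1], [-4, 3]]  ->  [[-29, 24], [-23, 19]]
... * rho(b^-1) = [[0, 1], [-1, 1]]  ->  [[-24, -5], [-19, -4]]
... * rho(a^-1) = [[-2, 3], [-1, 1]]  ->  [[53, -77], [42, -61]]
... * rho(c^-1) = [[-1, 1], [-4, 3]]  ->  [[255, -178], [202, -141]]
... * rho(c^-1) = [[-1, 1], [-4, 3]]  ->  [[457, -279], [362, -221]]
... * rho(b^-1) = [[0, 1], [-1, 1]]  ->  [[279, 178], [221, 141]]
... * rho(b^-1) = [[0, 1], [-1, 1]]  ->  [[-178, 457], [-141, 362]]
... * rho(b^-1) = [[0, 1], [-1, 1]]  ->  [[-457, 279], [-362, 221]]
... * rho(c^-1) = [[-1, 1], [-4, 3]]  ->  [[-659, 380], [-522, 301]]
tr = -659 + 301 = -358

-358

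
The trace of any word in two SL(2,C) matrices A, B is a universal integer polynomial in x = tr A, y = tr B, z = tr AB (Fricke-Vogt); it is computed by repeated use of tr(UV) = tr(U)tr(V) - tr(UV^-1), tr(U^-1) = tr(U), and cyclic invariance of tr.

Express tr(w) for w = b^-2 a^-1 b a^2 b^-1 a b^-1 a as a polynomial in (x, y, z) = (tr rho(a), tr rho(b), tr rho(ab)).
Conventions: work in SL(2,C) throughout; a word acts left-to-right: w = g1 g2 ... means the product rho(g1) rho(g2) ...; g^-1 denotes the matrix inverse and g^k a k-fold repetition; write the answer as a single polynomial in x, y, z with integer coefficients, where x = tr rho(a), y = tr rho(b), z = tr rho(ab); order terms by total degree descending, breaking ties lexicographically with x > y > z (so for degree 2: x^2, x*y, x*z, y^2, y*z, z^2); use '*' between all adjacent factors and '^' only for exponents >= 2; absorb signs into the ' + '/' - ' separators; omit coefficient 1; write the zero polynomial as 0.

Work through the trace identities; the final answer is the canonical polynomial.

-x^4*y^4*z + x^5*y^3 + x^3*y^5 + 3*x^3*y^3*z^2 - 2*x^4*y^2*z - 2*x^2*y^4*z - 3*x^2*y^2*z^3 - 3*x^3*y^3 + x^3*y*z^2 + x*y^3*z^2 + x*y*z^4 + 7*x^2*y^2*z - 2*x^3*y - 2*x*y^3 - 4*x*y*z^2 + x^2*z + y^2*z + 5*x*y - z

trace(a^2) = trace(a)*trace(a) - trace(1)   [square of a] = x^2 - 2
trace(a^3) = trace(a)*trace(a^2) - trace(a)   [square of a] = x^3 - 3*x
trace(a^4) = trace(a)*trace(a^3) - trace(a^2)   [square of a] = x^4 - 4*x^2 + 2
trace(a b a) = trace(a)*trace(b a) - trace(b)   [square of a] = x*z - y
trace(a b a^2) = trace(a)*trace(a b a) - trace(a b)   [square of a] = x^2*z - x*y - z
trace(a^4 b) = trace(a)*trace(a b a^2) - trace(a b a)   [square of a] = x^3*z - x^2*y - 2*x*z + y
trace(a^3 b^-1 a) = trace(a^4)*trace(b) - trace(a^4 b)   [inverse elimination on b] = x^4*y - x^3*z - 3*x^2*y + 2*x*z + y
trace(b a b a) = trace(b a)*trace(b a) - trace(1)   [split at a repeated b] = z^2 - 2
trace(b a b) = trace(b)*trace(a b) - trace(a)   [square of b] = y*z - x
trace(b a b a^2) = trace(a)*trace(b a b a) - trace(b a b)   [square of a] = x*z^2 - y*z - x
trace(a b a^3 b) = trace(a)*trace(b a b a^2) - trace(b a b a)   [square of a] = x^2*z^2 - x*y*z - x^2 - z^2 + 2
trace(a^3 b^-1 a b) = trace(a b a^3)*trace(b) - trace(a b a^3 b)   [inverse elimination on b] = x^3*y*z - x^2*y^2 - x^2*z^2 - x*y*z + x^2 + y^2 + z^2 - 2
trace(a^2 b^-1 a b^-1 a) = trace(a^3 b^-1 a)*trace(b) - trace(a^3 b^-1 a b)   [inverse elimination on b] = x^4*y^2 - 2*x^3*y*z - 2*x^2*y^2 + x^2*z^2 + 3*x*y*z - x^2 - z^2 + 2
trace(a b a^4) = trace(a)*trace(b a^4) - trace(b a^3)   [square of a] = x^4*z - x^3*y - 3*x^2*z + 2*x*y + z
trace(a b a^4 b) = trace(a)*trace(a b a b a^2) - trace(a b a b a)   [square of a] = x^3*z^2 - x^2*y*z - x^3 - 2*x*z^2 + y*z + 3*x
trace(a b^-1 a b a^3) = trace(a b a^4)*trace(b) - trace(a b a^4 b)   [inverse elimination on b] = x^4*y*z - x^3*y^2 - x^3*z^2 - 2*x^2*y*z + x^3 + 2*x*y^2 + 2*x*z^2 - 3*x
trace(b^2) = trace(b)*trace(b) - trace(1)   [square of b] = y^2 - 2
trace(b a^2 b) = trace(a)*trace(b^2 a) - trace(b^2)   [square of a] = x*y*z - x^2 - y^2 + 2
trace(b a^2 b a^2) = trace(a)*trace(b a^2 b a) - trace(b a^2 b)   [square of a] = x^2*z^2 - 2*x*y*z + y^2 - 2
trace(a b a^3 b a) = trace(a)*trace(b a^2 b a^2) - trace(b a^2 b a)   [square of a] = x^3*z^2 - 2*x^2*y*z + x*y^2 - x*z^2 + y*z - x
trace(b a b a b a) = trace(b a b a)*trace(b a) - trace(a b)   [split at a repeated b] = z^3 - 3*z
trace(b a b a b) = trace(b)*trace(a b a b) - trace(a b a)   [square of b] = y*z^2 - x*z - y
trace(a b a b a b a) = trace(a)*trace(b a b a b a) - trace(b a b a b)   [square of a] = x*z^3 - y*z^2 - 2*x*z + y
trace(a b a^3 b a b) = trace(a)*trace(a b a b a b a) - trace(a b a b a b)   [square of a] = x^2*z^3 - x*y*z^2 - 2*x^2*z - z^3 + x*y + 3*z
trace(a b^-1 a b a^3 b) = trace(a b a^3 b a)*trace(b) - trace(a b a^3 b a b)   [inverse elimination on b] = x^3*y*z^2 - 2*x^2*y^2*z - x^2*z^3 + x*y^3 + 2*x^2*z + y^2*z + z^3 - 2*x*y - 3*z
trace(a b^-1 a b^-1 a b a^2) = trace(a b^-1 a b a^3)*trace(b) - trace(a b^-1 a b a^3 b)   [inverse elimination on b] = x^4*y^2*z - x^3*y^3 - 2*x^3*y*z^2 + x^2*z^3 + x^3*y + x*y^3 + 2*x*y*z^2 - 2*x^2*z - y^2*z - z^3 - x*y + 3*z
trace(b^2 a b) = trace(b)*trace(a b^2) - trace(a b)   [square of b] = y^2*z - x*y - z
trace(b a b a^2 b) = trace(a)*trace(b^2 a b a) - trace(b^2 a b)   [square of a] = x*y*z^2 - x^2*z - y^2*z + z
trace(a b a^2 b a^2 b) = trace(a)*trace(b a b a^2 b a) - trace(b a b a^2 b)   [square of a] = x^2*z^3 - 2*x*y*z^2 - x^2*z + y^2*z + x*y - z
trace(a b^-1 a b a^2 b a) = trace(a b a^2 b a^2)*trace(b) - trace(a b a^2 b a^2 b)   [inverse elimination on b] = x^3*y*z^2 - 2*x^2*y^2*z - x^2*z^3 + x*y^3 + x*y*z^2 + x^2*z - 2*x*y + z
trace(b a b a b a b a) = trace(b a)*trace(b a b a b a) - trace(b^-1 a^-1 b^-1 a^-1)   [split at a repeated b] = z^4 - 4*z^2 + 2
trace(b a b a b a b) = trace(b)*trace(a b a b a b) - trace(a b a b a)   [square of b] = y*z^3 - x*z^2 - 2*y*z + x
trace(a b a^2 b a b a b) = trace(a)*trace(b a b a b a b a) - trace(b a b a b a b)   [square of a] = x*z^4 - y*z^3 - 3*x*z^2 + 2*y*z + x
trace(a b^-1 a b a^2 b a b) = trace(a b a^2 b a b a)*trace(b) - trace(a b a^2 b a b a b)   [inverse elimination on b] = x^2*y*z^3 - 2*x*y^2*z^2 - x*z^4 - x^2*y*z + y^3*z + y*z^3 + x*y^2 + 3*x*z^2 - 3*y*z - x
trace(a b^-1 a b^-1 a b a^2 b) = trace(a b^-1 a b a^2 b a)*trace(b) - trace(a b^-1 a b a^2 b a b)   [inverse elimination on b] = x^3*y^2*z^2 - 2*x^2*y^3*z - 2*x^2*y*z^3 + x*y^4 + 3*x*y^2*z^2 + x*z^4 + 2*x^2*y*z - y^3*z - y*z^3 - 3*x*y^2 - 3*x*z^2 + 4*y*z + x
trace(b a^2 b^-1 a b^-1 a b^-1 a) = trace(a b^-1 a b^-1 a b a^2)*trace(b) - trace(a b^-1 a b^-1 a b a^2 b)   [inverse elimination on b] = x^4*y^3*z - x^3*y^4 - 3*x^3*y^2*z^2 + 2*x^2*y^3*z + 3*x^2*y*z^3 + x^3*y^2 - x*y^2*z^2 - x*z^4 - 4*x^2*y*z + 2*x*y^2 + 3*x*z^2 - y*z - x
trace(a^-1 b a^2 b^-1 a b^-1 a b^-1) = trace(b a^2 b^-1 a b^-1 a b^-1)*trace(a) - trace(b a^2 b^-1 a b^-1 a b^-1 a)   [inverse elimination on a] = -x^4*y^3*z + x^5*y^2 + x^3*y^4 + 3*x^3*y^2*z^2 - 2*x^4*y*z - 2*x^2*y^3*z - 3*x^2*y*z^3 - 3*x^3*y^2 + x^3*z^2 + x*y^2*z^2 + x*z^4 + 7*x^2*y*z - x^3 - 2*x*y^2 - 4*x*z^2 + y*z + 3*x
trace(a^2 b^-1 a) = trace(a^3)*trace(b) - trace(a^3 b)   [inverse elimination on b] = x^3*y - x^2*z - 2*x*y + z
trace(b^-2 a^-1 b a^2 b^-1 a b^-1 a) = trace(a^-1 b a^2 b^-1 a b^-1 a b^-1)*trace(b) - trace(a^-1 b a^2 b^-1 a b^-1 a)   [inverse elimination on b] = -x^4*y^4*z + x^5*y^3 + x^3*y^5 + 3*x^3*y^3*z^2 - 2*x^4*y^2*z - 2*x^2*y^4*z - 3*x^2*y^2*z^3 - 3*x^3*y^3 + x^3*y*z^2 + x*y^3*z^2 + x*y*z^4 + 7*x^2*y^2*z - 2*x^3*y - 2*x*y^3 - 4*x*y*z^2 + x^2*z + y^2*z + 5*x*y - z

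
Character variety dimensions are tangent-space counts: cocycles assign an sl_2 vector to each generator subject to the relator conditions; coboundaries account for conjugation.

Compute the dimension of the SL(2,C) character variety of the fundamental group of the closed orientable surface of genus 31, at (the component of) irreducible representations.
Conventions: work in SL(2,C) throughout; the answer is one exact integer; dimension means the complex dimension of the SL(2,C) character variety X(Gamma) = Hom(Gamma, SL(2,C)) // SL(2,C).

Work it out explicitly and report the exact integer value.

pi_1 of the closed genus-31 surface has 62 generators bound by the single product-of-commutators relator.
Unconstrained cocycle data is one sl_2 vector per generator (186 dimensions), cut by the relator condition d_2(z) = 0.
At an irreducible rho, H^2 = coker(d_2) vanishes (Poincare duality: H^2 is dual to H^0 = invariants = 0), so d_2 is surjective onto sl_2 and dim Z^1 = 186 - 3 = 183.
As always at irreducible rho, dim B^1 = 3.
Hence dim X = 183 - 3 = 180.

180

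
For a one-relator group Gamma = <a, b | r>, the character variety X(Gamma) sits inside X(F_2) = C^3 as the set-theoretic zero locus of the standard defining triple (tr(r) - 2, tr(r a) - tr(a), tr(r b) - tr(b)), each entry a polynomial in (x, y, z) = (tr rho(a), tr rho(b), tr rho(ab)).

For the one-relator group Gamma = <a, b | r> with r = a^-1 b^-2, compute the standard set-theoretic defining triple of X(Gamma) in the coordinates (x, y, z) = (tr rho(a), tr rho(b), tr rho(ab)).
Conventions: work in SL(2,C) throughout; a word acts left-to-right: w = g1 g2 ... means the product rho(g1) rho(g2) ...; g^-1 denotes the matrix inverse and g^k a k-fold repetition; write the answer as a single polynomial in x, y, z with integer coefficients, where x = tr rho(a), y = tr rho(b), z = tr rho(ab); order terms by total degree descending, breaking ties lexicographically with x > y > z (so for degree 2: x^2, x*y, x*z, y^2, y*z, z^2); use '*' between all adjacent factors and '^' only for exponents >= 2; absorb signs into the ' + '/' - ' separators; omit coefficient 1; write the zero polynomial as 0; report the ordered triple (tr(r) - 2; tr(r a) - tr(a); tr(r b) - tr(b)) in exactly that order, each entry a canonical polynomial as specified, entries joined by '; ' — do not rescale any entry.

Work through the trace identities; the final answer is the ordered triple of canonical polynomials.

next, tr(b^-1) = tr(b) = y
tr(b^-2) = tr(b^-1) tr(b) - tr(1)  (eliminate b^-1) = y^2 - 2
and tr(b^-1 a) = tr(a) tr(b) - tr(a b)  (eliminate b^-1) = x*y - z
and tr(b^-2 a) = tr(b^-1 a) tr(b) - tr(b^-1 a b)  (eliminate b^-1) = x*y^2 - y*z - x
tr(a^-1 b^-2) = tr(b^-2) tr(a) - tr(b^-2 a)  (eliminate a^-1) = y*z - x
assemble the triple (tr(r) - 2; tr(r a) - x; tr(r b) - y)

y*z - x - 2; y^2 - x - 2; -y + z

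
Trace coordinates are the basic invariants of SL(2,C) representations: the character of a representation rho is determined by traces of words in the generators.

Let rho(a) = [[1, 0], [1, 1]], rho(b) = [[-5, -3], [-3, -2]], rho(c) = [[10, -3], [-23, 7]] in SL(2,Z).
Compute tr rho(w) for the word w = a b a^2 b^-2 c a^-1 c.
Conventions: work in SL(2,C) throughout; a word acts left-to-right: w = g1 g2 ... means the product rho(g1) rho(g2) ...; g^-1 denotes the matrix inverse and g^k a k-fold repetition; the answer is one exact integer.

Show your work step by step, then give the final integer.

rho(a) = [[1, 0], [1, 1]]
... * rho(b) = [[-5, -3], [-3, -2]]  ->  [[-5, -3], [-8, -5]]
... * rho(a) = [[1, 0], [1, 1]]  ->  [[-8, -3], [-13, -5]]
... * rho(a) = [[1, 0], [1, 1]]  ->  [[-11, -3], [-18, -5]]
... * rho(b^-1) = [[-2, 3], [3, -5]]  ->  [[13, -18], [21, -29]]
... * rho(b^-1) = [[-2, 3], [3, -5]]  ->  [[-80, 129], [-129, 208]]
... * rho(c) = [[10, -3], [-23, 7]]  ->  [[-3767, 1143], [-6074, 1843]]
... * rho(a^-1) = [[1, 0], [-1, 1]]  ->  [[-4910, 1143], [-7917, 1843]]
... * rho(c) = [[10, -3], [-23, 7]]  ->  [[-75389, 22731], [-121559, 36652]]
tr = -75389 + 36652 = -38737

-38737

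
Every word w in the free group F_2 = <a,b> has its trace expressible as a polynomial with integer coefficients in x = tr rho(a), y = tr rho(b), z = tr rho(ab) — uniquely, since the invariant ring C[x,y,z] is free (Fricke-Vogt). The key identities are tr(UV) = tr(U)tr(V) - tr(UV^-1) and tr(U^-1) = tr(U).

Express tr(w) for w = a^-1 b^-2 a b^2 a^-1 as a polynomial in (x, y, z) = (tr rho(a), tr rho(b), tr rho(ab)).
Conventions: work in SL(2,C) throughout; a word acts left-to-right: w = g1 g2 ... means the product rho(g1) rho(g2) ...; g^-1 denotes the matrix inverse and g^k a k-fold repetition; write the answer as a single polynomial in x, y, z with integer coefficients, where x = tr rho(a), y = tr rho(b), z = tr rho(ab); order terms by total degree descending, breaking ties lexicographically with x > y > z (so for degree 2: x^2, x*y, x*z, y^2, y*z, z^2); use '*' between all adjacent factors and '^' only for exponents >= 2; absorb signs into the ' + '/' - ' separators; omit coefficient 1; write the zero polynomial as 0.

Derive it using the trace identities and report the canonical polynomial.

tr(b^2) = tr(b) * tr(b) - tr(1) = y^2 - 2
tr(a b^2) = tr(b) * tr(a b) - tr(a) = y*z - x
reduce: tr(b a b^2) = tr(b) * tr(a b^2) - tr(a b) = y^2*z - x*y - z
tr(a b a b) = tr(a b) * tr(a b) - tr(1) = z^2 - 2
tr(a b a) = tr(a) * tr(b a) - tr(b) = x*z - y
tr(b a b^2 a) = tr(b) * tr(a b a b) - tr(a b a) = y*z^2 - x*z - y
tr(a b^2 a^-1 b) = tr(b a b^2) * tr(a) - tr(b a b^2 a) = x*y^2*z - x^2*y - y*z^2 + y
reduce: tr(a b^2 a^-1 b^-1) = tr(a b^2 a^-1) * tr(b) - tr(a b^2 a^-1 b) = -x*y^2*z + x^2*y + y^3 + y*z^2 - 3*y
so tr(b^-2 a b^2 a^-1) = tr(a b^2 a^-1 b^-1) * tr(b) - tr(a b^2 a^-1) = -x*y^3*z + x^2*y^2 + y^4 + y^2*z^2 - 4*y^2 + 2
tr(a^-1 b^-2 a b^2 a^-1) = tr(b^-2 a b^2 a^-1) * tr(a) - tr(b^-2 a b^2) = -x^2*y^3*z + x^3*y^2 + x*y^4 + x*y^2*z^2 - 4*x*y^2 + x

-x^2*y^3*z + x^3*y^2 + x*y^4 + x*y^2*z^2 - 4*x*y^2 + x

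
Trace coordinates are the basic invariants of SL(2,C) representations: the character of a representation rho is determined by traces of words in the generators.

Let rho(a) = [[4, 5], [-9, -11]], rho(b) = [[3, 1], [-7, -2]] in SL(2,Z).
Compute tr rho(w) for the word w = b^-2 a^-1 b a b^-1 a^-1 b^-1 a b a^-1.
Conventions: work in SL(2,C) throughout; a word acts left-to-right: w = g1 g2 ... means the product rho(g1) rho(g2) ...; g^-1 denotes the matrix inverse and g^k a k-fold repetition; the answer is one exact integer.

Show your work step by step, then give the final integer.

rho(b^-1) = [[-2, -1], [7, 3]]
... * rho(b^-1) = [[-2, -1], [7, 3]]  ->  [[-3, -1], [7, 2]]
... * rho(a^-1) = [[-11, -5], [9, 4]]  ->  [[24, 11], [-59, -27]]
... * rho(b) = [[3, 1], [-7, -2]]  ->  [[-5, 2], [12, -5]]
... * rho(a) = [[4, 5], [-9, -11]]  ->  [[-38, -47], [93, 115]]
... * rho(b^-1) = [[-2, -1], [7, 3]]  ->  [[-253, -103], [619, 252]]
... * rho(a^-1) = [[-11, -5], [9, 4]]  ->  [[1856, 853], [-4541, -2087]]
... * rho(b^-1) = [[-2, -1], [7, 3]]  ->  [[2259, 703], [-5527, -1720]]
... * rho(a) = [[4, 5], [-9, -11]]  ->  [[2709, 3562], [-6628, -8715]]
... * rho(b) = [[3, 1], [-7, -2]]  ->  [[-16807, -4415], [41121, 10802]]
... * rho(a^-1) = [[-11, -5], [9, 4]]  ->  [[145142, 66375], [-355113, -162397]]
tr = 145142 + -162397 = -17255

-17255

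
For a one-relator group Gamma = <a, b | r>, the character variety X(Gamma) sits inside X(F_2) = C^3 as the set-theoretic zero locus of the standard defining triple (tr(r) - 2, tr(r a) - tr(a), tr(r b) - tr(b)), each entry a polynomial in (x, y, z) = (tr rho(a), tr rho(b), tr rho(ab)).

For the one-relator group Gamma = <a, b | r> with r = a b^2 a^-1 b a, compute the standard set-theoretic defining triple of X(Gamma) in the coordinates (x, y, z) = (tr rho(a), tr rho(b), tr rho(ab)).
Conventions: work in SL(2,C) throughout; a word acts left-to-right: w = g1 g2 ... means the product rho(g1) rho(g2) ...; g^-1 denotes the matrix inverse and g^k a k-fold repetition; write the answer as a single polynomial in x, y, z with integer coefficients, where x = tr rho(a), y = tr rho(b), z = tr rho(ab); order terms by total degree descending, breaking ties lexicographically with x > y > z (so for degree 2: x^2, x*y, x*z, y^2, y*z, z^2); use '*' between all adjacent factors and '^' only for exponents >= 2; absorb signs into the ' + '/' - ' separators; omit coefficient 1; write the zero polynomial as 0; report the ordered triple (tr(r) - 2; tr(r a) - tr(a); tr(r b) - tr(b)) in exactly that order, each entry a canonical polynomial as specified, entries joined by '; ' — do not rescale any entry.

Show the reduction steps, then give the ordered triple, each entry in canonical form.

trace(b a b) = trace(b)*trace(a b) - trace(a) = y*z - x
next, trace(b^3 a) = trace(b)*trace(b a b) - trace(b a) = y^2*z - x*y - z
trace(b^2) = trace(b)*trace(b) - trace(1) = y^2 - 2
trace(b^3) = trace(b)*trace(b^2) - trace(b) = y^3 - 3*y
and trace(b a^2 b^2) = trace(a)*trace(b^3 a) - trace(b^3) = x*y^2*z - x^2*y - y^3 - x*z + 3*y
next, trace(b a b a) = trace(a b)*trace(a b) - trace(1)   [split at repeated a] = z^2 - 2
and trace(a b a^2 b) = trace(a)*trace(b a b a) - trace(b a b) = x*z^2 - y*z - x
trace(a b a) = trace(a)*trace(b a) - trace(b) = x*z - y
next, trace(a b a^2) = trace(a)*trace(a b a) - trace(a b) = x^2*z - x*y - z
and trace(b a^2 b^2 a) = trace(b)*trace(a b a^2 b) - trace(a b a^2) = x*y*z^2 - x^2*z - y^2*z + z
and trace(a b^2 a^-1 b a) = trace(b a^2 b^2)*trace(a) - trace(b a^2 b^2 a) = x^2*y^2*z - x^3*y - x*y^3 - x*y*z^2 + y^2*z + 3*x*y - z
trace(b a^3 b^2) = trace(a)*trace(a b^3 a) - trace(a b^3)  (reduce the a square) = x^2*y^2*z - x^3*y - x*y^3 - x^2*z - y^2*z + 4*x*y + z
trace(b^2 a b a) = trace(b)*trace(a b a b) - trace(a b a)  (reduce the b square) = y*z^2 - x*z - y
trace(b a^3 b^2 a) = trace(a)*trace(b^2 a b a^2) - trace(b^2 a b a)  (reduce the a square) = x^2*y*z^2 - x^3*z - x*y^2*z - y*z^2 + 2*x*z + y
and trace(a b^2 a^-1 b a^2) = trace(b a^3 b^2)*trace(a) - trace(b a^3 b^2 a)  (eliminate a^-1) = x^3*y^2*z - x^4*y - x^2*y^3 - x^2*y*z^2 + 4*x^2*y + y*z^2 - x*z - y
trace(b a b a b^2) = trace(b)*trace(a b a b^2) - trace(a b a b) = y^2*z^2 - x*y*z - y^2 - z^2 + 2
trace(a b a b a b) = trace(b a b a)*trace(b a) - trace(a b) = z^3 - 3*z
next, trace(b a b a b^2 a) = trace(b)*trace(a b a b a b) - trace(a b a b a) = y*z^3 - x*z^2 - 2*y*z + x
trace(a b^2 a^-1 b a b) = trace(b a b a b^2)*trace(a) - trace(b a b a b^2 a) = x*y^2*z^2 - x^2*y*z - y*z^3 - x*y^2 + 2*y*z + x
assemble the triple (trace(r) - 2; trace(r a) - x; trace(r b) - y)

x^2*y^2*z - x^3*y - x*y^3 - x*y*z^2 + y^2*z + 3*x*y - z - 2; x^3*y^2*z - x^4*y - x^2*y^3 - x^2*y*z^2 + 4*x^2*y + y*z^2 - x*z - x - y; x*y^2*z^2 - x^2*y*z - y*z^3 - x*y^2 + 2*y*z + x - y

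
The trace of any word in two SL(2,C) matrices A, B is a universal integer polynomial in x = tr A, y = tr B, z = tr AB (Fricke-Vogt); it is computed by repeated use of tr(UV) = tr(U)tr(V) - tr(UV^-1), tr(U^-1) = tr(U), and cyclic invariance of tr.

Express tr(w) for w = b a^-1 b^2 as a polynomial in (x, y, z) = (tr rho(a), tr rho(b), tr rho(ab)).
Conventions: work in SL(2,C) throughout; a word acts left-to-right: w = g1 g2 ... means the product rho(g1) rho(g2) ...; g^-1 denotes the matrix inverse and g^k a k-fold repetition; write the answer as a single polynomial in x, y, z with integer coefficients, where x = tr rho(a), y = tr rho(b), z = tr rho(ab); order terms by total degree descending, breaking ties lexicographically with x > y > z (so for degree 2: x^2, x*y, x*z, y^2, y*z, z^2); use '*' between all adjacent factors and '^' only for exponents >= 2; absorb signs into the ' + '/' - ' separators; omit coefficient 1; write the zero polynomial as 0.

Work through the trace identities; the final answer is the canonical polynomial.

trace(b^2) = trace(b)*trace(b) - trace(1) = y^2 - 2
trace(b^3) = trace(b)*trace(b^2) - trace(b) = y^3 - 3*y
trace(b a b) = trace(b)*trace(a b) - trace(a) = y*z - x
trace(b^3 a) = trace(b)*trace(b a b) - trace(b a) = y^2*z - x*y - z
trace(b a^-1 b^2) = trace(b^3)*trace(a) - trace(b^3 a) = x*y^3 - y^2*z - 2*x*y + z

x*y^3 - y^2*z - 2*x*y + z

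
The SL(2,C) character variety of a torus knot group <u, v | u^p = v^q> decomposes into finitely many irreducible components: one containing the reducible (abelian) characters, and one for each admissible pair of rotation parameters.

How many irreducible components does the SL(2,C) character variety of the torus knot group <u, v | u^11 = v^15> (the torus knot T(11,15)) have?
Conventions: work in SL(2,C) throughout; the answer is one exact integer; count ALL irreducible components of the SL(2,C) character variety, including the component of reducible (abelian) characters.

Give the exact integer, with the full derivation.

Gamma = < u, v | u^11 = v^15 > (torus knot T(11,15)); the central element u^11 = v^15 acts as +I or -I in any irreducible SL(2,C) representation.
This locks tr(u) to 2*cos(pi*alpha/11), alpha in 1..10, and tr(v) to 2*cos(pi*beta/15), beta in 1..14, on each component of irreducible characters.
u^11 = (-1)^alpha I and v^15 = (-1)^beta I must agree, so alpha and beta have equal parity.
Counting: 5 odd alphas x 7 odd betas + 5 even alphas x 7 even betas = 35 + 35 = 70.
components with irreducible characters: 70; plus the single component of reducible (abelian) characters: total 71.

71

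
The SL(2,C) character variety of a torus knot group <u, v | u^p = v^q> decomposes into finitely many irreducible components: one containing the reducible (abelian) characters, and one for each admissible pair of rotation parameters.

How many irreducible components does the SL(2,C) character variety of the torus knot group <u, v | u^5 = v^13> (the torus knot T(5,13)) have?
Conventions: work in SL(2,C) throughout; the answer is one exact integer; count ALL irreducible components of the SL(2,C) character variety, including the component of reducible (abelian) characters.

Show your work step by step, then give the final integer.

25

Gamma = < u, v | u^5 = v^13 > (torus knot T(5,13)); the central element u^5 = v^13 acts as +I or -I in any irreducible SL(2,C) representation.
On an irreducible component, tr(u) is locked at 2*cos(pi*alpha/5) for some alpha in 1..4, and tr(v) at 2*cos(pi*beta/13) for some beta in 1..12.
The two central values (-1)^alpha I and (-1)^beta I must be the same matrix, so alpha and beta share a parity.
count pairs: odd alpha (2 choices) x odd beta (6), plus even alpha (2) x even beta (6): 2*6 + 2*6 = 24.
That is 24 components of irreducible characters, and with the reducible (abelian) component the total is 25.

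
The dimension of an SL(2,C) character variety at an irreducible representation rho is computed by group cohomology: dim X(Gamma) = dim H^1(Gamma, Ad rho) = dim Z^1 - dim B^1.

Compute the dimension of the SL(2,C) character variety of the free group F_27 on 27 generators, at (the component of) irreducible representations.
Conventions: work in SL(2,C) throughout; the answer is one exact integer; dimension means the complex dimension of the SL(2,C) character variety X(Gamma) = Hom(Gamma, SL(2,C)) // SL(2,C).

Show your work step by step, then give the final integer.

Here Gamma is free of rank 27 — no relator constrains a cocycle.
Z^1(Gamma, Ad rho) = (sl_2)^27: a cocycle is a free choice of one sl_2 vector per generator, so dim Z^1 = 3*27 = 81.
dim B^1 = 3: the coboundary map is injective because an irreducible image has centralizer 0 in sl_2.
Therefore dim X = 81 - 3 = 78.

78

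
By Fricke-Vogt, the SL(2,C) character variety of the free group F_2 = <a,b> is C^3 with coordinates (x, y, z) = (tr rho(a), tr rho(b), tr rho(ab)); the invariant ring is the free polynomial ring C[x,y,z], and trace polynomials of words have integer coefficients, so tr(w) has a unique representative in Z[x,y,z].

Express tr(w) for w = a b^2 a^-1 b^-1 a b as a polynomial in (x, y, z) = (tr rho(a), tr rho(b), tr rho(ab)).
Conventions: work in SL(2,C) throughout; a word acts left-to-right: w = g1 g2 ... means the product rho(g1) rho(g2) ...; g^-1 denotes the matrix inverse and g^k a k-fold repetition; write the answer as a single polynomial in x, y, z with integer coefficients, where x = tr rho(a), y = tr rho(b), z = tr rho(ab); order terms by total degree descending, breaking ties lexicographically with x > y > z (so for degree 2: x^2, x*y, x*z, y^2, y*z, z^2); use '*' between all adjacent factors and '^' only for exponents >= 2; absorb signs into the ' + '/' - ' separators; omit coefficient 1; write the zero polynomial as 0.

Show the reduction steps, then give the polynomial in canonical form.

reduce: trace(a b^2) = trace(b) trace(a b) - trace(a) = y*z - x
reduce: trace(b a b^2) = trace(b) trace(a b^2) - trace(a b) = y^2*z - x*y - z
so trace(a b a b) = trace(b a) trace(b a) - trace(1)   [split at repeated b] = z^2 - 2
reduce: trace(a b a) = trace(a) trace(b a) - trace(b) = x*z - y
trace(a b a b^2) = trace(b) trace(a b a b) - trace(a b a) = y*z^2 - x*z - y
trace(b a b a b^2) = trace(b) trace(a b a b^2) - trace(a b a b) = y^2*z^2 - x*y*z - y^2 - z^2 + 2
trace(a b a b a b) = trace(a b a b) trace(a b) - trace(b a)   [split at repeated a] = z^3 - 3*z
reduce: trace(a b a b a) = trace(a) trace(b a b a) - trace(b a b) = x*z^2 - y*z - x
trace(b a b a b^2 a) = trace(b) trace(a b a b a b) - trace(a b a b a) = y*z^3 - x*z^2 - 2*y*z + x
trace(a b a b^2 a^-1 b) = trace(b a b a b^2) trace(a) - trace(b a b a b^2 a) = x*y^2*z^2 - x^2*y*z - y*z^3 - x*y^2 + 2*y*z + x
trace(a b^2 a^-1 b^-1 a b) = trace(a b a b^2 a^-1) trace(b) - trace(a b a b^2 a^-1 b) = -x*y^2*z^2 + x^2*y*z + y^3*z + y*z^3 - 3*y*z - x

-x*y^2*z^2 + x^2*y*z + y^3*z + y*z^3 - 3*y*z - x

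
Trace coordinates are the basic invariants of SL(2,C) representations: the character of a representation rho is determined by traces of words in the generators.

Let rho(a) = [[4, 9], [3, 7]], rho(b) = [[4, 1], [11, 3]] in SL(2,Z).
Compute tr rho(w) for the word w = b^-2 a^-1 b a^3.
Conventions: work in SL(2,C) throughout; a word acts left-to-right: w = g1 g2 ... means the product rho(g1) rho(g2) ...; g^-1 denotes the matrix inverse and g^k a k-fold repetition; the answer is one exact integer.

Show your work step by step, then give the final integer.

rho(b^-1) = [[3, -1], [-11, 4]]
... * rho(b^-1) = [[3, -1], [-11, 4]]  ->  [[20, -7], [-77, 27]]
... * rho(a^-1) = [[7, -9], [-3, 4]]  ->  [[161, -208], [-620, 801]]
... * rho(b) = [[4, 1], [11, 3]]  ->  [[-1644, -463], [6331, 1783]]
... * rho(a) = [[4, 9], [3, 7]]  ->  [[-7965, -18037], [30673, 69460]]
... * rho(a) = [[4, 9], [3, 7]]  ->  [[-85971, -197944], [331072, 762277]]
... * rho(a) = [[4, 9], [3, 7]]  ->  [[-937716, -2159347], [3611119, 8315587]]
tr = -937716 + 8315587 = 7377871

7377871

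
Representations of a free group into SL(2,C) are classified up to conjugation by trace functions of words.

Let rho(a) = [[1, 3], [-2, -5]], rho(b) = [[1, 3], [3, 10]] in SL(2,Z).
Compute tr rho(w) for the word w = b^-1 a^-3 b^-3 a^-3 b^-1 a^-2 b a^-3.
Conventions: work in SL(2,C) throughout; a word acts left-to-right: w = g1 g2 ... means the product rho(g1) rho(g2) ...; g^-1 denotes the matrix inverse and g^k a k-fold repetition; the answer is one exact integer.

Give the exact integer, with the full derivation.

635073159998

rho(b^-1) = [[10, -3], [-3, 1]]
... * rho(a^-1) = [[-5, -3], [2, 1]]  ->  [[-56, -33], [17, 10]]
... * rho(a^-1) = [[-5, -3], [2, 1]]  ->  [[214, 135], [-65, -41]]
... * rho(a^-1) = [[-5, -3], [2, 1]]  ->  [[-800, -507], [243, 154]]
... * rho(b^-1) = [[10, -3], [-3, 1]]  ->  [[-6479, 1893], [1968, -575]]
... * rho(b^-1) = [[10, -3], [-3, 1]]  ->  [[-70469, 21330], [21405, -6479]]
... * rho(b^-1) = [[10, -3], [-3, 1]]  ->  [[-768680, 232737], [233487, -70694]]
... * rho(a^-1) = [[-5, -3], [2, 1]]  ->  [[4308874, 2538777], [-1308823, -771155]]
... * rho(a^-1) = [[-5, -3], [2, 1]]  ->  [[-16466816, -10387845], [5001805, 3155314]]
... * rho(a^-1) = [[-5, -3], [2, 1]]  ->  [[61558390, 39012603], [-18698397, -11850101]]
... * rho(b^-1) = [[10, -3], [-3, 1]]  ->  [[498546091, -145662567], [-151433667, 44245090]]
... * rho(a^-1) = [[-5, -3], [2, 1]]  ->  [[-2784055589, -1641300840], [845658515, 498546091]]
... * rho(a^-1) = [[-5, -3], [2, 1]]  ->  [[10637676265, 6710865927], [-3231200393, -2038429454]]
... * rho(b) = [[1, 3], [3, 10]]  ->  [[30770274046, 99021688065], [-9346488755, -30077895719]]
... * rho(a^-1) = [[-5, -3], [2, 1]]  ->  [[44192005900, 6710865927], [-13423347663, -2038429454]]
... * rho(a^-1) = [[-5, -3], [2, 1]]  ->  [[-207538297646, -125865151773], [63039879407, 38231613535]]
... * rho(a^-1) = [[-5, -3], [2, 1]]  ->  [[785961184684, 496749741165], [-238736169965, -150888024686]]
tr = 785961184684 + -150888024686 = 635073159998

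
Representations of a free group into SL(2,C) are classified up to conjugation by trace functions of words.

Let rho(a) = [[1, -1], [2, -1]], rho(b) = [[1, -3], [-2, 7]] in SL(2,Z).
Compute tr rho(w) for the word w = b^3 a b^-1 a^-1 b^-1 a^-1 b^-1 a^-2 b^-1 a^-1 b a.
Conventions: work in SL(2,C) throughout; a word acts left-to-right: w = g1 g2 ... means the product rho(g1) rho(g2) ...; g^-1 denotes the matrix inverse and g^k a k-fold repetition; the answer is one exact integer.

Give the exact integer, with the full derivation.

rho(b) = [[1, -3], [-2, 7]]
... * rho(b) = [[1, -3], [-2, 7]]  ->  [[7, -24], [-16, 55]]
... * rho(b) = [[1, -3], [-2, 7]]  ->  [[55, -189], [-126, 433]]
... * rho(a) = [[1, -1], [2, -1]]  ->  [[-323, 134], [740, -307]]
... * rho(b^-1) = [[7, 3], [2, 1]]  ->  [[-1993, -835], [4566, 1913]]
... * rho(a^-1) = [[-1, 1], [-2, 1]]  ->  [[3663, -2828], [-8392, 6479]]
... * rho(b^-1) = [[7, 3], [2, 1]]  ->  [[19985, 8161], [-45786, -18697]]
... * rho(a^-1) = [[-1, 1], [-2, 1]]  ->  [[-36307, 28146], [83180, -64483]]
... * rho(b^-1) = [[7, 3], [2, 1]]  ->  [[-197857, -80775], [453294, 185057]]
... * rho(a^-1) = [[-1, 1], [-2, 1]]  ->  [[359407, -278632], [-823408, 638351]]
... * rho(a^-1) = [[-1, 1], [-2, 1]]  ->  [[197857, 80775], [-453294, -185057]]
... * rho(b^-1) = [[7, 3], [2, 1]]  ->  [[1546549, 674346], [-3543172, -1544939]]
... * rho(a^-1) = [[-1, 1], [-2, 1]]  ->  [[-2895241, 2220895], [6633050, -5088111]]
... * rho(b) = [[1, -3], [-2, 7]]  ->  [[-7337031, 24231988], [16809272, -55515927]]
... * rho(a) = [[1, -1], [2, -1]]  ->  [[41126945, -16894957], [-94222582, 38706655]]
tr = 41126945 + 38706655 = 79833600

79833600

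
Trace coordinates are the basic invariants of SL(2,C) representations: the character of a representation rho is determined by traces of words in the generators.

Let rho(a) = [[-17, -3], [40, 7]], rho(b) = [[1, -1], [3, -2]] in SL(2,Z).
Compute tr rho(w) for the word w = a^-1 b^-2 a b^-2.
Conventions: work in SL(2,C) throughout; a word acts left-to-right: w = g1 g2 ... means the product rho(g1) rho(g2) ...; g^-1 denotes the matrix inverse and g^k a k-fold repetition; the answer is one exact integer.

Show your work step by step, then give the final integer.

-7298

rho(a^-1) = [[7, 3], [-40, -17]]
... * rho(b^-1) = [[-2, 1], [-3, 1]]  ->  [[-23, 10], [131, -57]]
... * rho(b^-1) = [[-2, 1], [-3, 1]]  ->  [[16, -13], [-91, 74]]
... * rho(a) = [[-17, -3], [40, 7]]  ->  [[-792, -139], [4507, 791]]
... * rho(b^-1) = [[-2, 1], [-3, 1]]  ->  [[2001, -931], [-11387, 5298]]
... * rho(b^-1) = [[-2, 1], [-3, 1]]  ->  [[-1209, 1070], [6880, -6089]]
tr = -1209 + -6089 = -7298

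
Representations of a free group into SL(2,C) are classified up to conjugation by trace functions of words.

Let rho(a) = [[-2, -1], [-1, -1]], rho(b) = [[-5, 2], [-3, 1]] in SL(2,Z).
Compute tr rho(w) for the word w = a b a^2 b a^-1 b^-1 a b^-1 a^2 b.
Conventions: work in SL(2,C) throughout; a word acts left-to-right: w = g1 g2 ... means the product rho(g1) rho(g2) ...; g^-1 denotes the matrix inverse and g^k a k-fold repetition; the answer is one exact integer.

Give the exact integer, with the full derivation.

rho(a) = [[-2, -1], [-1, -1]]
... * rho(b) = [[-5, 2], [-3, 1]]  ->  [[13, -5], [8, -3]]
... * rho(a) = [[-2, -1], [-1, -1]]  ->  [[-21, -8], [-13, -5]]
... * rho(a) = [[-2, -1], [-1, -1]]  ->  [[50, 29], [31, 18]]
... * rho(b) = [[-5, 2], [-3, 1]]  ->  [[-337, 129], [-209, 80]]
... * rho(a^-1) = [[-1, 1], [1, -2]]  ->  [[466, -595], [289, -369]]
... * rho(b^-1) = [[1, -2], [3, -5]]  ->  [[-1319, 2043], [-818, 1267]]
... * rho(a) = [[-2, -1], [-1, -1]]  ->  [[595, -724], [369, -449]]
... * rho(b^-1) = [[1, -2], [3, -5]]  ->  [[-1577, 2430], [-978, 1507]]
... * rho(a) = [[-2, -1], [-1, -1]]  ->  [[724, -853], [449, -529]]
... * rho(a) = [[-2, -1], [-1, -1]]  ->  [[-595, 129], [-369, 80]]
... * rho(b) = [[-5, 2], [-3, 1]]  ->  [[2588, -1061], [1605, -658]]
tr = 2588 + -658 = 1930

1930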